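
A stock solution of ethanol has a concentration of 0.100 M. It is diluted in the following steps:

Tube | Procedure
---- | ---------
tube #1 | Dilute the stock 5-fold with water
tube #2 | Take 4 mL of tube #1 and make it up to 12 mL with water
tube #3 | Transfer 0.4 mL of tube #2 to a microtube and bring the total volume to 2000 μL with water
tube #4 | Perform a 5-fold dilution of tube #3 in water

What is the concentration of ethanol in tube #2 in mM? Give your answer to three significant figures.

6.67 mM

Step 1: 5-fold → factor 5
Step 2: 4 mL brought to 12 mL → factor 12/4 = 3
Dilution factor through tube #2 = 5 × 3 = 15
[tube #2] = 0.100 M / 15 = 0.006667 M = 6.67 mM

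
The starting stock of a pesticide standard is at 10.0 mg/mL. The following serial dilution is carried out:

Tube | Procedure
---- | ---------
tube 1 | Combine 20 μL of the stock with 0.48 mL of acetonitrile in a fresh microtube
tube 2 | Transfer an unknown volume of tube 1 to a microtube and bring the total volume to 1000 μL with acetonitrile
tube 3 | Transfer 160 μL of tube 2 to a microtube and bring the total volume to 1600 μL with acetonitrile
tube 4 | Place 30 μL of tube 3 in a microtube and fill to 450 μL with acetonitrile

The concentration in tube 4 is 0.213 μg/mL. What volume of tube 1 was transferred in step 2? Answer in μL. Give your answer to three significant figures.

79.9 μL

Step 1: 20 μL + 0.48 mL = 500 μL total → factor 500/20 = 25
Step 2: v brought to 1000 μL → factor = 1000 μL/v
Step 3: 160 μL brought to 1600 μL → factor 1600/160 = 10
Step 4: 30 μL brought to 450 μL → factor 450/30 = 15
Product of known-step factors = 3750
Overall factor = 10.0 mg/mL / (0.213 μg/mL) = 46948
Step-2 factor = 46948 / 3750 = 12.52
v = 1000 μL / 12.52 = 79.9 μL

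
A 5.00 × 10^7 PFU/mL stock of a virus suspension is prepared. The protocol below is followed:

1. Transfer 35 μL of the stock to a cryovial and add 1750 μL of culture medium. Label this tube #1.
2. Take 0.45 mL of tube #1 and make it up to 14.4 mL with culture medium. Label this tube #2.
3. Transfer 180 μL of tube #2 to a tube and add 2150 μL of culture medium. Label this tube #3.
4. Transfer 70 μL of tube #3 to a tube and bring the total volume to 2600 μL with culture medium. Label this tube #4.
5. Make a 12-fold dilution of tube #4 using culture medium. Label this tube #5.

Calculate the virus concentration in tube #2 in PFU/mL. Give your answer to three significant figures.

3.06 × 10^4 PFU/mL

Step 1: 35 μL + 1750 μL = 1785 μL total → factor 1785/35 = 51
Step 2: 0.45 mL brought to 14.4 mL → factor 14.4/0.45 = 32
Dilution factor through tube #2 = 51 × 32 = 1632
[tube #2] = 5.00 × 10^7 PFU/mL / 1632 = 3.06 × 10^4 PFU/mL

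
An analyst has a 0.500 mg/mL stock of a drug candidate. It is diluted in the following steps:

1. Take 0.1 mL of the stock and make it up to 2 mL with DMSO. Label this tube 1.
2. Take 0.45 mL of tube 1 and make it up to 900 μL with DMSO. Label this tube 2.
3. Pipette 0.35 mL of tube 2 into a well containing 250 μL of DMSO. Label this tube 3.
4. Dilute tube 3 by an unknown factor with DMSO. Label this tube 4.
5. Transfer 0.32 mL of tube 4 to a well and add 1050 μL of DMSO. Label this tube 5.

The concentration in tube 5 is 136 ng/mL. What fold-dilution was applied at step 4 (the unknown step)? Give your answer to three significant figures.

Step 1: 0.1 mL brought to 2 mL → factor 2/0.1 = 20
Step 2: 0.45 mL brought to 900 μL → factor 0.9/0.45 = 2
Step 3: 0.35 mL + 250 μL = 0.6 mL total → factor 0.6/0.35 = 1.7143
Step 4: unknown factor x
Step 5: 0.32 mL + 1050 μL = 1.37 mL total → factor 1.37/0.32 = 4.2812
Product of known-step factors = 293.57
Overall factor = 0.500 mg/mL / (136 ng/mL) = 3676.5
x = 3676.5 / 293.57 = 12.5

12.5-fold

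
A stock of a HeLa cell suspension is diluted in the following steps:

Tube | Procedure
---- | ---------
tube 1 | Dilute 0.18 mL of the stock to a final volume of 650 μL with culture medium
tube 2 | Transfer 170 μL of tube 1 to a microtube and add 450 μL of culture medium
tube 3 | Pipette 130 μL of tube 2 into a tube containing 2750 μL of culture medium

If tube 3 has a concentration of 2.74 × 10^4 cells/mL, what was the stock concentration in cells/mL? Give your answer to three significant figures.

Step 1: 0.18 mL brought to 650 μL → factor 0.65/0.18 = 3.6111
Step 2: 170 μL + 450 μL = 620 μL total → factor 620/170 = 3.6471
Step 3: 130 μL + 2750 μL = 2880 μL total → factor 2880/130 = 22.154
Overall dilution factor = 3.6111 × 3.6471 × 22.154 = 291.76
Stock = 2.74 × 10^4 cells/mL × 291.76 = 7.99 × 10^6 cells/mL

7.99 × 10^6 cells/mL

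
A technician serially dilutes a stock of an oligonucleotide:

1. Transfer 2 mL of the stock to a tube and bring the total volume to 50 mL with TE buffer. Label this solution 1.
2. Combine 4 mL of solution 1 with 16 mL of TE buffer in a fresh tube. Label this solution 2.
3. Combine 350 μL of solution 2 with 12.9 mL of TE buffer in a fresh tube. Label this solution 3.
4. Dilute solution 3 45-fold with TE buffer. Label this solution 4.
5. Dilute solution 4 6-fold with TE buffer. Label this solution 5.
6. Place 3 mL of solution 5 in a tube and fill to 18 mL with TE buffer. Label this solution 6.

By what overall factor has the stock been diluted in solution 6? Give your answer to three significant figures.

7.67 × 10^6

Step 1: 2 mL brought to 50 mL → factor 50/2 = 25
Step 2: 4 mL + 16 mL = 20 mL total → factor 20/4 = 5
Step 3: 350 μL + 12.9 mL = 13250 μL total → factor 13250/350 = 37.857
Step 4: 45-fold → factor 45
Step 5: 6-fold → factor 6
Step 6: 3 mL brought to 18 mL → factor 18/3 = 6
Overall dilution factor = 25 × 5 × 37.857 × 45 × 6 × 6 = 7.6661 × 10^6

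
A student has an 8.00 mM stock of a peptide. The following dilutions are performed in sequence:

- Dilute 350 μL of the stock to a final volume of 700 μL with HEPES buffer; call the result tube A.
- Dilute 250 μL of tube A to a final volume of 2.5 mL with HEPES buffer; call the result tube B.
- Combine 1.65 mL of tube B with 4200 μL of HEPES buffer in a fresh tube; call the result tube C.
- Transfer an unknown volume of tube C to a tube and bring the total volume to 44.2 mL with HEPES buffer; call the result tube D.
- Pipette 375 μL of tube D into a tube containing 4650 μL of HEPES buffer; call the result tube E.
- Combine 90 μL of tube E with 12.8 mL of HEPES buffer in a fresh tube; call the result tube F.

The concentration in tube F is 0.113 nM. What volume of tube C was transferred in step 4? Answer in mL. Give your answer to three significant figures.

0.0850 mL

Step 1: 350 μL brought to 700 μL → factor 700/350 = 2
Step 2: 250 μL brought to 2.5 mL → factor 2500/250 = 10
Step 3: 1.65 mL + 4200 μL = 5.85 mL total → factor 5.85/1.65 = 3.5455
Step 4: v brought to 44.2 mL → factor = 44.2 mL/v
Step 5: 375 μL + 4650 μL = 5025 μL total → factor 5025/375 = 13.4
Step 6: 90 μL + 12.8 mL = 12890 μL total → factor 12890/90 = 143.22
Product of known-step factors = 1.3609 × 10^5
Overall factor = 8.00 mM / (0.113 nM) = 7.0796 × 10^7
Step-4 factor = 7.0796 × 10^7 / 1.3609 × 10^5 = 520.23
v = 44.2 mL / 520.23 = 0.0850 mL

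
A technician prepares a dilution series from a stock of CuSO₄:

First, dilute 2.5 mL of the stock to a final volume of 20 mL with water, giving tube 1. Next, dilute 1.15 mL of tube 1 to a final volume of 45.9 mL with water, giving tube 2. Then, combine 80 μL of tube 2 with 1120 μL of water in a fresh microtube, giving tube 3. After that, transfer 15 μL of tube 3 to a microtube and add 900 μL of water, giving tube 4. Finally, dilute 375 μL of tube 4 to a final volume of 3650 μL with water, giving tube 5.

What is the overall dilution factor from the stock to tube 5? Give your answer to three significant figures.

Step 1: 2.5 mL brought to 20 mL → factor 20/2.5 = 8
Step 2: 1.15 mL brought to 45.9 mL → factor 45.9/1.15 = 39.913
Step 3: 80 μL + 1120 μL = 1200 μL total → factor 1200/80 = 15
Step 4: 15 μL + 900 μL = 915 μL total → factor 915/15 = 61
Step 5: 375 μL brought to 3650 μL → factor 3650/375 = 9.7333
Overall dilution factor = 8 × 39.913 × 15 × 61 × 9.7333 = 2.8437 × 10^6

2.84 × 10^6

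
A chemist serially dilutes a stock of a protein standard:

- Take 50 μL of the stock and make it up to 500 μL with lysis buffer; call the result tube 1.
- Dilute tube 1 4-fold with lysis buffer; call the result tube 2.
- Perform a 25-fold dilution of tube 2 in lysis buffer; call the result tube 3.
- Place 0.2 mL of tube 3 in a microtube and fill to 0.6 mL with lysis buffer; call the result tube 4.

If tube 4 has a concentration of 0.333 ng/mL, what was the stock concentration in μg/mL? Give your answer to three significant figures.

0.999 μg/mL

Step 1: 50 μL brought to 500 μL → factor 500/50 = 10
Step 2: 4-fold → factor 4
Step 3: 25-fold → factor 25
Step 4: 0.2 mL brought to 0.6 mL → factor 0.6/0.2 = 3
Overall dilution factor = 10 × 4 × 25 × 3 = 3000
Stock = 0.333 ng/mL × 3000 = 999.0 ng/mL = 0.999 μg/mL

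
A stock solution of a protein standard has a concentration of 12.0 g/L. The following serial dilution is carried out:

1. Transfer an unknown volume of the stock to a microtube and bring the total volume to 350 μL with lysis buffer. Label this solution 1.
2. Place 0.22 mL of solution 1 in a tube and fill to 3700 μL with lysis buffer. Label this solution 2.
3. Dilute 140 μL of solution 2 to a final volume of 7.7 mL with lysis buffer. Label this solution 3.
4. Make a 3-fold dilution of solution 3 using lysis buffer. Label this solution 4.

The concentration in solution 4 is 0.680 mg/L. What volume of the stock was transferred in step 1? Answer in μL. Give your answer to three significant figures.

Step 1: v brought to 350 μL → factor = 350 μL/v
Step 2: 0.22 mL brought to 3700 μL → factor 3.7/0.22 = 16.818
Step 3: 140 μL brought to 7.7 mL → factor 7700/140 = 55
Step 4: 3-fold → factor 3
Product of known-step factors = 2775
Overall factor = 12.0 g/L / (0.680 mg/L) = 17647
Step-1 factor = 17647 / 2775 = 6.3593
v = 350 μL / 6.3593 = 55.0 μL

55.0 μL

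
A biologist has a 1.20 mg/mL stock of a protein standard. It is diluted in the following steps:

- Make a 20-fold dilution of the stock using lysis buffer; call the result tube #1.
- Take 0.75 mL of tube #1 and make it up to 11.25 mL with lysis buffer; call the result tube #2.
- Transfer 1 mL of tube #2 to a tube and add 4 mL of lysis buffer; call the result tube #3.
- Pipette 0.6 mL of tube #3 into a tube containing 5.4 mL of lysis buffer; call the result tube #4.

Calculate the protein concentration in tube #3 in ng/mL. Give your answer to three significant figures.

Step 1: 20-fold → factor 20
Step 2: 0.75 mL brought to 11.25 mL → factor 11.25/0.75 = 15
Step 3: 1 mL + 4 mL = 5 mL total → factor 5/1 = 5
Dilution factor through tube #3 = 20 × 15 × 5 = 1500
[tube #3] = 1.20 mg/mL / 1500 = 0.0008000 mg/mL = 800 ng/mL

800 ng/mL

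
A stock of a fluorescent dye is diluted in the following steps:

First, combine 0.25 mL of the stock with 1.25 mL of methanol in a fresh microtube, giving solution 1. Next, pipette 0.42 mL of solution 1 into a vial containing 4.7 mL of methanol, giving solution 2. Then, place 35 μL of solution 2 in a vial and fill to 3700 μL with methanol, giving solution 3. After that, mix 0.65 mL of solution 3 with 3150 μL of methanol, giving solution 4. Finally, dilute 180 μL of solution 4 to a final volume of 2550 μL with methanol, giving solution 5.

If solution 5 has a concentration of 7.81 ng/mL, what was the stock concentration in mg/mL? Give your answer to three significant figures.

Step 1: 0.25 mL + 1.25 mL = 1.5 mL total → factor 1.5/0.25 = 6
Step 2: 0.42 mL + 4.7 mL = 5.12 mL total → factor 5.12/0.42 = 12.19
Step 3: 35 μL brought to 3700 μL → factor 3700/35 = 105.71
Step 4: 0.65 mL + 3150 μL = 3.8 mL total → factor 3.8/0.65 = 5.8462
Step 5: 180 μL brought to 2550 μL → factor 2550/180 = 14.167
Overall dilution factor = 6 × 12.19 × 105.71 × 5.8462 × 14.167 = 6.4039 × 10^5
Stock = 7.81 ng/mL × 6.4039 × 10^5 = 5.001 × 10^6 ng/mL = 5.00 mg/mL

5.00 mg/mL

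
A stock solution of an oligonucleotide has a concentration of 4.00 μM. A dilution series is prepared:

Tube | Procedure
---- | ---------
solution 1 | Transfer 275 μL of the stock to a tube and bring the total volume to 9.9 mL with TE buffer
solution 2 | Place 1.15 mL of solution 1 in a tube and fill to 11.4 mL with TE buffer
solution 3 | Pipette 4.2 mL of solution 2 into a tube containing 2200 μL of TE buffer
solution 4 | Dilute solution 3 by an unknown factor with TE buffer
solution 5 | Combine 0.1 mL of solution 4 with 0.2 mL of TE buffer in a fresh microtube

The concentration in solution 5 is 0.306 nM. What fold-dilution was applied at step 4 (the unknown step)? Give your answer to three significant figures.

8.01-fold

Step 1: 275 μL brought to 9.9 mL → factor 9900/275 = 36
Step 2: 1.15 mL brought to 11.4 mL → factor 11.4/1.15 = 9.913
Step 3: 4.2 mL + 2200 μL = 6.4 mL total → factor 6.4/4.2 = 1.5238
Step 4: unknown factor x
Step 5: 0.1 mL + 0.2 mL = 0.3 mL total → factor 0.3/0.1 = 3
Product of known-step factors = 1631.4
Overall factor = 4.00 μM / (0.306 nM) = 13072
x = 13072 / 1631.4 = 8.01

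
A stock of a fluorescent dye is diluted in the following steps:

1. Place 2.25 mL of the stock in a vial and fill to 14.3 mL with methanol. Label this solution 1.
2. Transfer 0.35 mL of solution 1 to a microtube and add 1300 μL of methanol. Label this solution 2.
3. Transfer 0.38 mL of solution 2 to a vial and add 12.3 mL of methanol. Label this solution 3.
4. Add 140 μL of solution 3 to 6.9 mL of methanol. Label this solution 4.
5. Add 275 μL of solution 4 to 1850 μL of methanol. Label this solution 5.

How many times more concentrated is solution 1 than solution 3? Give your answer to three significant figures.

157

Step 1: 2.25 mL brought to 14.3 mL → factor 14.3/2.25 = 6.3556
Step 2: 0.35 mL + 1300 μL = 1.65 mL total → factor 1.65/0.35 = 4.7143
Step 3: 0.38 mL + 12.3 mL = 12.68 mL total → factor 12.68/0.38 = 33.368
Dilution factor to solution 1 = 6.3556; to solution 3 = 999.78
[solution 1]/[solution 3] = (factor to solution 3)/(factor to solution 1) = 999.78/6.3556 = 157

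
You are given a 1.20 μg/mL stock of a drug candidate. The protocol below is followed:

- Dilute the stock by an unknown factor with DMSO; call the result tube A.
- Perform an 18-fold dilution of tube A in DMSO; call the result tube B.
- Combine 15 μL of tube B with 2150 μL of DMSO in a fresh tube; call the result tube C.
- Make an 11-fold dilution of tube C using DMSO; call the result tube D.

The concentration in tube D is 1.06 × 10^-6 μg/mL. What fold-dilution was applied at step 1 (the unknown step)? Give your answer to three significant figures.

39.6-fold

Step 1: unknown factor x
Step 2: 18-fold → factor 18
Step 3: 15 μL + 2150 μL = 2165 μL total → factor 2165/15 = 144.33
Step 4: 11-fold → factor 11
Product of known-step factors = 28578
Overall factor = 1.20 μg/mL / (1.06 × 10^-6 μg/mL) = 1.1321 × 10^6
x = 1.1321 × 10^6 / 28578 = 39.6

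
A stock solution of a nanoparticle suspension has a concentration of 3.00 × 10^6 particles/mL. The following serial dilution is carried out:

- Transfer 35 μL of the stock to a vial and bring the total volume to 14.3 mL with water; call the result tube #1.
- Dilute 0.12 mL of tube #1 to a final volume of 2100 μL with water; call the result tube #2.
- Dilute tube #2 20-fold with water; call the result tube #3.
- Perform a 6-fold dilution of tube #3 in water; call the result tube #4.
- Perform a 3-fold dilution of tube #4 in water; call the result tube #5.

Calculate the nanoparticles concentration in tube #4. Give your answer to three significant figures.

3.50 particles/mL

Step 1: 35 μL brought to 14.3 mL → factor 14300/35 = 408.57
Step 2: 0.12 mL brought to 2100 μL → factor 2.1/0.12 = 17.5
Step 3: 20-fold → factor 20
Step 4: 6-fold → factor 6
Dilution factor through tube #4 = 408.57 × 17.5 × 20 × 6 = 8.58 × 10^5
[tube #4] = 3.00 × 10^6 particles/mL / 8.58 × 10^5 = 3.50 particles/mL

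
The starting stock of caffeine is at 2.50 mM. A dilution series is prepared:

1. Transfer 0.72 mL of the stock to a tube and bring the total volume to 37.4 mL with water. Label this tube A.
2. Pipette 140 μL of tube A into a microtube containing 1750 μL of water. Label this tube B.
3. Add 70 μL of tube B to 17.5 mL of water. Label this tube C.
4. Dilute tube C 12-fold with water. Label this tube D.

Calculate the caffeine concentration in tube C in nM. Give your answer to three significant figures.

Step 1: 0.72 mL brought to 37.4 mL → factor 37.4/0.72 = 51.944
Step 2: 140 μL + 1750 μL = 1890 μL total → factor 1890/140 = 13.5
Step 3: 70 μL + 17.5 mL = 17570 μL total → factor 17570/70 = 251
Dilution factor through tube C = 51.944 × 13.5 × 251 = 1.7601 × 10^5
[tube C] = 2.50 mM / 1.7601 × 10^5 = 1.420 × 10^-5 mM = 14.2 nM

14.2 nM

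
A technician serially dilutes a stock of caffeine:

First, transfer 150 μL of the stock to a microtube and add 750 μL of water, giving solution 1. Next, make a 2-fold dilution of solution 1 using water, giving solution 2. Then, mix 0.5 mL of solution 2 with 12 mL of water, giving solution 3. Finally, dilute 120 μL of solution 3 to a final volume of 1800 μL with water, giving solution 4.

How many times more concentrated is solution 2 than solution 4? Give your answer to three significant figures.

375

Step 1: 150 μL + 750 μL = 900 μL total → factor 900/150 = 6
Step 2: 2-fold → factor 2
Step 3: 0.5 mL + 12 mL = 12.5 mL total → factor 12.5/0.5 = 25
Step 4: 120 μL brought to 1800 μL → factor 1800/120 = 15
Dilution factor to solution 2 = 12; to solution 4 = 4500
[solution 2]/[solution 4] = (factor to solution 4)/(factor to solution 2) = 4500/12 = 375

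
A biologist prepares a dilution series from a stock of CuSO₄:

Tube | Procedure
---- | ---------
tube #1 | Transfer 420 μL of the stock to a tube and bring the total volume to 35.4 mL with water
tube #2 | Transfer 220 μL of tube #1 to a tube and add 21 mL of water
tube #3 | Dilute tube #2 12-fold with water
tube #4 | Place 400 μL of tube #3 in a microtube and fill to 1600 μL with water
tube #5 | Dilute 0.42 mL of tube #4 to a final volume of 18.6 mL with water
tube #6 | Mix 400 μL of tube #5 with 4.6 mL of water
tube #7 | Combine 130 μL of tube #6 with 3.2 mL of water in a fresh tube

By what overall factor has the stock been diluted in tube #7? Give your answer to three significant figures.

5.53 × 10^9

Step 1: 420 μL brought to 35.4 mL → factor 35400/420 = 84.286
Step 2: 220 μL + 21 mL = 21220 μL total → factor 21220/220 = 96.455
Step 3: 12-fold → factor 12
Step 4: 400 μL brought to 1600 μL → factor 1600/400 = 4
Step 5: 0.42 mL brought to 18.6 mL → factor 18.6/0.42 = 44.286
Step 6: 400 μL + 4.6 mL = 5000 μL total → factor 5000/400 = 12.5
Step 7: 130 μL + 3.2 mL = 3330 μL total → factor 3330/130 = 25.615
Overall dilution factor = 84.286 × 96.455 × 12 × 4 × 44.286 × 12.5 × 25.615 = 5.5334 × 10^9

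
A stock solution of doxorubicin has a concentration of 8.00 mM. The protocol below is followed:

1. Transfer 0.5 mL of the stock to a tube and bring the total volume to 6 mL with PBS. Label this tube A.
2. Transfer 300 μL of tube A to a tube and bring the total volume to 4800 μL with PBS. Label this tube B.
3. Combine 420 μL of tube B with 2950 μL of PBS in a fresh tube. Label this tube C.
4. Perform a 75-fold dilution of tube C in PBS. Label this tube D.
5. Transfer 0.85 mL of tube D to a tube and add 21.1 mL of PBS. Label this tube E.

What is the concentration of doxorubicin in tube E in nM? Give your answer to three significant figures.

2.68 nM

Step 1: 0.5 mL brought to 6 mL → factor 6/0.5 = 12
Step 2: 300 μL brought to 4800 μL → factor 4800/300 = 16
Step 3: 420 μL + 2950 μL = 3370 μL total → factor 3370/420 = 8.0238
Step 4: 75-fold → factor 75
Step 5: 0.85 mL + 21.1 mL = 21.95 mL total → factor 21.95/0.85 = 25.824
Dilution factor through tube E = 12 × 16 × 8.0238 × 75 × 25.824 = 2.9837 × 10^6
[tube E] = 8.00 mM / 2.9837 × 10^6 = 2.681 × 10^-6 mM = 2.68 nM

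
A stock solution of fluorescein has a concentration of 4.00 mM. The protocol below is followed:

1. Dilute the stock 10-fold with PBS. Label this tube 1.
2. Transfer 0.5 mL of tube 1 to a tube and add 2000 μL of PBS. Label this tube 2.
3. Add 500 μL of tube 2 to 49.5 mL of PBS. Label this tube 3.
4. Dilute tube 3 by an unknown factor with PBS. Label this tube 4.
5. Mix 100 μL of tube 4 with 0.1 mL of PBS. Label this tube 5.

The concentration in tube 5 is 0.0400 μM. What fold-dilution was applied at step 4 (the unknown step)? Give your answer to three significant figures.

Step 1: 10-fold → factor 10
Step 2: 0.5 mL + 2000 μL = 2.5 mL total → factor 2.5/0.5 = 5
Step 3: 500 μL + 49.5 mL = 50000 μL total → factor 50000/500 = 100
Step 4: unknown factor x
Step 5: 100 μL + 0.1 mL = 200 μL total → factor 200/100 = 2
Product of known-step factors = 10000
Overall factor = 4.00 mM / (0.0400 μM) = 1 × 10^5
x = 1 × 10^5 / 10000 = 10.0

10.0-fold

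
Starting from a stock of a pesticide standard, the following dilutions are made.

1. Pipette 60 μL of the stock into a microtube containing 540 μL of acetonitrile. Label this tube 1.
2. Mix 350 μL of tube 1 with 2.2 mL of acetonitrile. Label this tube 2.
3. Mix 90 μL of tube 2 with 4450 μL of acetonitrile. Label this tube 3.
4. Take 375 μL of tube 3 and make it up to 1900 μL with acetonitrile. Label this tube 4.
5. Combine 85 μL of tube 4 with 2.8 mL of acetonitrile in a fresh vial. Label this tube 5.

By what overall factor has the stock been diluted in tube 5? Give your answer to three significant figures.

6.32 × 10^5

Step 1: 60 μL + 540 μL = 600 μL total → factor 600/60 = 10
Step 2: 350 μL + 2.2 mL = 2550 μL total → factor 2550/350 = 7.2857
Step 3: 90 μL + 4450 μL = 4540 μL total → factor 4540/90 = 50.444
Step 4: 375 μL brought to 1900 μL → factor 1900/375 = 5.0667
Step 5: 85 μL + 2.8 mL = 2885 μL total → factor 2885/85 = 33.941
Overall dilution factor = 10 × 7.2857 × 50.444 × 5.0667 × 33.941 = 6.3203 × 10^5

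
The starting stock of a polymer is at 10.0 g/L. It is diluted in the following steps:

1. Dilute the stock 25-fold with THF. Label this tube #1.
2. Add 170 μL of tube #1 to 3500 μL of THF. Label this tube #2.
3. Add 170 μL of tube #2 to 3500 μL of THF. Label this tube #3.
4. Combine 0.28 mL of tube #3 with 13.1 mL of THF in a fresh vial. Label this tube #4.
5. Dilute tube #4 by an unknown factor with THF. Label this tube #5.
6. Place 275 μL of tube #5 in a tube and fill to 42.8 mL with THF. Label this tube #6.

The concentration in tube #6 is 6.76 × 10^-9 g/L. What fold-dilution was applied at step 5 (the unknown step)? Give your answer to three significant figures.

Step 1: 25-fold → factor 25
Step 2: 170 μL + 3500 μL = 3670 μL total → factor 3670/170 = 21.588
Step 3: 170 μL + 3500 μL = 3670 μL total → factor 3670/170 = 21.588
Step 4: 0.28 mL + 13.1 mL = 13.38 mL total → factor 13.38/0.28 = 47.786
Step 5: unknown factor x
Step 6: 275 μL brought to 42.8 mL → factor 42800/275 = 155.64
Product of known-step factors = 8.6653 × 10^7
Overall factor = 10.0 g/L / (6.76 × 10^-9 g/L) = 1.4793 × 10^9
x = 1.4793 × 10^9 / 8.6653 × 10^7 = 17.1

17.1-fold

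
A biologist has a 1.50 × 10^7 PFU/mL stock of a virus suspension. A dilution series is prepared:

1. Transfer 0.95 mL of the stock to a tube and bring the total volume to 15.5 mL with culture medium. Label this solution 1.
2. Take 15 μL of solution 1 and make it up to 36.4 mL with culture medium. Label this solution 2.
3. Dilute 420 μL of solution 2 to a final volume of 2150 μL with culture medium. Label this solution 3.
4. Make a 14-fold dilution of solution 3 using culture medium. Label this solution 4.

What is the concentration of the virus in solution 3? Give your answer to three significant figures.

Step 1: 0.95 mL brought to 15.5 mL → factor 15.5/0.95 = 16.316
Step 2: 15 μL brought to 36.4 mL → factor 36400/15 = 2426.7
Step 3: 420 μL brought to 2150 μL → factor 2150/420 = 5.119
Dilution factor through solution 3 = 16.316 × 2426.7 × 5.119 = 2.0268 × 10^5
[solution 3] = 1.50 × 10^7 PFU/mL / 2.0268 × 10^5 = 74.0 PFU/mL

74.0 PFU/mL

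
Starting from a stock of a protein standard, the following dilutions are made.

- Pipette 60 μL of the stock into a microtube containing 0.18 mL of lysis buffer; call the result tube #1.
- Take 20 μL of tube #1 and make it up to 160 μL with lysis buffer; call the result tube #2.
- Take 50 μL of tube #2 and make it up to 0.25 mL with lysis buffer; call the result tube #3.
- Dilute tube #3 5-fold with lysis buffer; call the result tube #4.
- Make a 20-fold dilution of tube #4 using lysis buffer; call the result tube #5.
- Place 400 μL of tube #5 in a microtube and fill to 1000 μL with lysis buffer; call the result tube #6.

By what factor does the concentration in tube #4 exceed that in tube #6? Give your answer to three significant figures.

Step 1: 60 μL + 0.18 mL = 240 μL total → factor 240/60 = 4
Step 2: 20 μL brought to 160 μL → factor 160/20 = 8
Step 3: 50 μL brought to 0.25 mL → factor 250/50 = 5
Step 4: 5-fold → factor 5
Step 5: 20-fold → factor 20
Step 6: 400 μL brought to 1000 μL → factor 1000/400 = 2.5
Dilution factor to tube #4 = 800; to tube #6 = 40000
[tube #4]/[tube #6] = (factor to tube #6)/(factor to tube #4) = 40000/800 = 50.0

50.0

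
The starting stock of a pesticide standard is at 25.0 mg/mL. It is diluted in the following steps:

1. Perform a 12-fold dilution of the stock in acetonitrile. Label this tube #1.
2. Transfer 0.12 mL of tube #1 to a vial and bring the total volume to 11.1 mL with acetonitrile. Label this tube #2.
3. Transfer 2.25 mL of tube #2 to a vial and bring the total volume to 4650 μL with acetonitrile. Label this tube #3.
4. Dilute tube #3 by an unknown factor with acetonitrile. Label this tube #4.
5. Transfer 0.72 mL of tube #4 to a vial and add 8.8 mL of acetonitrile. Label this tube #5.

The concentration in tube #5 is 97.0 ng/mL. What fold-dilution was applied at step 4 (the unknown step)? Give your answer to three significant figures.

Step 1: 12-fold → factor 12
Step 2: 0.12 mL brought to 11.1 mL → factor 11.1/0.12 = 92.5
Step 3: 2.25 mL brought to 4650 μL → factor 4.65/2.25 = 2.0667
Step 4: unknown factor x
Step 5: 0.72 mL + 8.8 mL = 9.52 mL total → factor 9.52/0.72 = 13.222
Product of known-step factors = 30332
Overall factor = 25.0 mg/mL / (97.0 ng/mL) = 2.5773 × 10^5
x = 2.5773 × 10^5 / 30332 = 8.50

8.50-fold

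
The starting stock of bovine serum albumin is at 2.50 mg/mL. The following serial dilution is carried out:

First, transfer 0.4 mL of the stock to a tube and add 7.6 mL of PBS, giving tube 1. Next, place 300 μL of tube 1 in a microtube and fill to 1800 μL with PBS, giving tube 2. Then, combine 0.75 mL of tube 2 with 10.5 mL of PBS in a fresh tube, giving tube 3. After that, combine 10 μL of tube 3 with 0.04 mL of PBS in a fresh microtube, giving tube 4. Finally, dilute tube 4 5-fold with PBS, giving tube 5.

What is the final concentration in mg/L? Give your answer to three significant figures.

0.0556 mg/L

Step 1: 0.4 mL + 7.6 mL = 8 mL total → factor 8/0.4 = 20
Step 2: 300 μL brought to 1800 μL → factor 1800/300 = 6
Step 3: 0.75 mL + 10.5 mL = 11.25 mL total → factor 11.25/0.75 = 15
Step 4: 10 μL + 0.04 mL = 50 μL total → factor 50/10 = 5
Step 5: 5-fold → factor 5
Overall dilution factor = 20 × 6 × 15 × 5 × 5 = 45000
Final = 2.50 mg/mL / 45000 = 5.556 × 10^-5 mg/mL = 0.0556 mg/L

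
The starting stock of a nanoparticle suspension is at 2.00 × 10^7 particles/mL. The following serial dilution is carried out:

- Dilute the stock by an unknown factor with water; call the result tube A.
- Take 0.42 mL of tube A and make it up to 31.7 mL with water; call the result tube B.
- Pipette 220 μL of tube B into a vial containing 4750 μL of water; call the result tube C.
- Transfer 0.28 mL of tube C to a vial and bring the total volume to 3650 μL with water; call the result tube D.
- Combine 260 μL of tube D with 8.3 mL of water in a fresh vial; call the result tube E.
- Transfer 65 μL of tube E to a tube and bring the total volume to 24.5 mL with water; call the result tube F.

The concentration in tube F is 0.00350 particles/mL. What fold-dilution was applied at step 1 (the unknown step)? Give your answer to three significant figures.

Step 1: unknown factor x
Step 2: 0.42 mL brought to 31.7 mL → factor 31.7/0.42 = 75.476
Step 3: 220 μL + 4750 μL = 4970 μL total → factor 4970/220 = 22.591
Step 4: 0.28 mL brought to 3650 μL → factor 3.65/0.28 = 13.036
Step 5: 260 μL + 8.3 mL = 8560 μL total → factor 8560/260 = 32.923
Step 6: 65 μL brought to 24.5 mL → factor 24500/65 = 376.92
Product of known-step factors = 2.7582 × 10^8
Overall factor = 2.00 × 10^7 particles/mL / (0.00350 particles/mL) = 5.7143 × 10^9
x = 5.7143 × 10^9 / 2.7582 × 10^8 = 20.7

20.7-fold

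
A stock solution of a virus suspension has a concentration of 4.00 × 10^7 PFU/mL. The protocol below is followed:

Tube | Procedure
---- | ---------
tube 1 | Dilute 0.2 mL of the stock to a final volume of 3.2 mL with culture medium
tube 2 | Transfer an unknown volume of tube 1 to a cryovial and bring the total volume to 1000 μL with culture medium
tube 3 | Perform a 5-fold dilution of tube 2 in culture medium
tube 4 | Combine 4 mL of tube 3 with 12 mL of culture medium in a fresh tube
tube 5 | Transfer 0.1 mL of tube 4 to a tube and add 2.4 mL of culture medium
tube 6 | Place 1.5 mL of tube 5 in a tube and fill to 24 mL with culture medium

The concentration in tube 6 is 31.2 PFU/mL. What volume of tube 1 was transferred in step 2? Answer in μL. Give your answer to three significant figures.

Step 1: 0.2 mL brought to 3.2 mL → factor 3.2/0.2 = 16
Step 2: v brought to 1000 μL → factor = 1000 μL/v
Step 3: 5-fold → factor 5
Step 4: 4 mL + 12 mL = 16 mL total → factor 16/4 = 4
Step 5: 0.1 mL + 2.4 mL = 2.5 mL total → factor 2.5/0.1 = 25
Step 6: 1.5 mL brought to 24 mL → factor 24/1.5 = 16
Product of known-step factors = 1.28 × 10^5
Overall factor = 4.00 × 10^7 PFU/mL / (31.2 PFU/mL) = 1.2821 × 10^6
Step-2 factor = 1.2821 × 10^6 / 1.28 × 10^5 = 10.016
v = 1000 μL / 10.016 = 99.8 μL

99.8 μL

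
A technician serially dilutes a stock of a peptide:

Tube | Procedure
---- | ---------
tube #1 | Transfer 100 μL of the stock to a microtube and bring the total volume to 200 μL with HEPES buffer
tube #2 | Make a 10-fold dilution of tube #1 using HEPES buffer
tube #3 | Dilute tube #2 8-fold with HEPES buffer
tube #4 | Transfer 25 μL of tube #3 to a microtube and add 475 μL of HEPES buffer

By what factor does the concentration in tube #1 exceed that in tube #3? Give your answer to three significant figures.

80.0

Step 1: 100 μL brought to 200 μL → factor 200/100 = 2
Step 2: 10-fold → factor 10
Step 3: 8-fold → factor 8
Dilution factor to tube #1 = 2; to tube #3 = 160
[tube #1]/[tube #3] = (factor to tube #3)/(factor to tube #1) = 160/2 = 80.0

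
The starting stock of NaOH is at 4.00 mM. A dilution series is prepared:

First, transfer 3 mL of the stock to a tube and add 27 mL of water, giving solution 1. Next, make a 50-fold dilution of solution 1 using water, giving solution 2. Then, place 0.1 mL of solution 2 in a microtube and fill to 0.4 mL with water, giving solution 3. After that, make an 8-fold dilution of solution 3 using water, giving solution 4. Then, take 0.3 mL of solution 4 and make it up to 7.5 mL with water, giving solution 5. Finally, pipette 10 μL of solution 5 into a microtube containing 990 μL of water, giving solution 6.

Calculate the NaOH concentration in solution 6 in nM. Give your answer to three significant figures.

0.100 nM

Step 1: 3 mL + 27 mL = 30 mL total → factor 30/3 = 10
Step 2: 50-fold → factor 50
Step 3: 0.1 mL brought to 0.4 mL → factor 0.4/0.1 = 4
Step 4: 8-fold → factor 8
Step 5: 0.3 mL brought to 7.5 mL → factor 7.5/0.3 = 25
Step 6: 10 μL + 990 μL = 1000 μL total → factor 1000/10 = 100
Dilution factor through solution 6 = 10 × 50 × 4 × 8 × 25 × 100 = 4 × 10^7
[solution 6] = 4.00 mM / 4 × 10^7 = 1.000 × 10^-7 mM = 0.100 nM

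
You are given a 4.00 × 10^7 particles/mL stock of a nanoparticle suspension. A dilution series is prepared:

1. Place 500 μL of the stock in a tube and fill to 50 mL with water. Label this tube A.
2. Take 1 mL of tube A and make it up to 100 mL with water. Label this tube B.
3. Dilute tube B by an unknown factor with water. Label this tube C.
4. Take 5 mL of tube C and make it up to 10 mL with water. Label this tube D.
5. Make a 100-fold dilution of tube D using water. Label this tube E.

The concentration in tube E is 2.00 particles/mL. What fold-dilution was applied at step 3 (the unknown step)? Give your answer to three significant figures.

Step 1: 500 μL brought to 50 mL → factor 50000/500 = 100
Step 2: 1 mL brought to 100 mL → factor 100/1 = 100
Step 3: unknown factor x
Step 4: 5 mL brought to 10 mL → factor 10/5 = 2
Step 5: 100-fold → factor 100
Product of known-step factors = 2 × 10^6
Overall factor = 4.00 × 10^7 particles/mL / (2.00 particles/mL) = 2 × 10^7
x = 2 × 10^7 / 2 × 10^6 = 10.0

10.0-fold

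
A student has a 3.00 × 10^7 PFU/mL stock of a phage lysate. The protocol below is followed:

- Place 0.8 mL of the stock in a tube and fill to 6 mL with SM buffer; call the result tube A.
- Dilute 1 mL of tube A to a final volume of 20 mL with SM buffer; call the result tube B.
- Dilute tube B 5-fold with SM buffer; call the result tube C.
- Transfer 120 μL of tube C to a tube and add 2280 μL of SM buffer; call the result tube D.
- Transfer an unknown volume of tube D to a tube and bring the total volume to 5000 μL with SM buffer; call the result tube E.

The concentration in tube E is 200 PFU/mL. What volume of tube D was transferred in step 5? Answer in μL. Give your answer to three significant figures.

500 μL

Step 1: 0.8 mL brought to 6 mL → factor 6/0.8 = 7.5
Step 2: 1 mL brought to 20 mL → factor 20/1 = 20
Step 3: 5-fold → factor 5
Step 4: 120 μL + 2280 μL = 2400 μL total → factor 2400/120 = 20
Step 5: v brought to 5000 μL → factor = 5000 μL/v
Product of known-step factors = 15000
Overall factor = 3.00 × 10^7 PFU/mL / (200 PFU/mL) = 1.5 × 10^5
Step-5 factor = 1.5 × 10^5 / 15000 = 10
v = 5000 μL / 10 = 500 μL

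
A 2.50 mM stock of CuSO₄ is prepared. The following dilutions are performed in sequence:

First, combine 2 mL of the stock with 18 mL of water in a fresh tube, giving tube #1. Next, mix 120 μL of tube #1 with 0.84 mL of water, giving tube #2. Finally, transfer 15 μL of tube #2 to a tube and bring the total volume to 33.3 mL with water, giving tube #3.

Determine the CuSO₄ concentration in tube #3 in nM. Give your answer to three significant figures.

14.1 nM

Step 1: 2 mL + 18 mL = 20 mL total → factor 20/2 = 10
Step 2: 120 μL + 0.84 mL = 960 μL total → factor 960/120 = 8
Step 3: 15 μL brought to 33.3 mL → factor 33300/15 = 2220
Overall dilution factor = 10 × 8 × 2220 = 1.776 × 10^5
Final = 2.50 mM / 1.776 × 10^5 = 1.408 × 10^-5 mM = 14.1 nM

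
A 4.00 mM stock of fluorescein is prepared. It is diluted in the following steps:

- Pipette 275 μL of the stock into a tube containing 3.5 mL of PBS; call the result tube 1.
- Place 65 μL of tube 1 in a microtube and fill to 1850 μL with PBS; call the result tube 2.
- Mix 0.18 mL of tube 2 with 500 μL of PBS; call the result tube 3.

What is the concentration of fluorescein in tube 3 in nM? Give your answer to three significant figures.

2.71 × 10^3 nM

Step 1: 275 μL + 3.5 mL = 3775 μL total → factor 3775/275 = 13.727
Step 2: 65 μL brought to 1850 μL → factor 1850/65 = 28.462
Step 3: 0.18 mL + 500 μL = 0.68 mL total → factor 0.68/0.18 = 3.7778
Overall dilution factor = 13.727 × 28.462 × 3.7778 = 1476
Final = 4.00 mM / 1476 = 0.002710 mM = 2.71 × 10^3 nM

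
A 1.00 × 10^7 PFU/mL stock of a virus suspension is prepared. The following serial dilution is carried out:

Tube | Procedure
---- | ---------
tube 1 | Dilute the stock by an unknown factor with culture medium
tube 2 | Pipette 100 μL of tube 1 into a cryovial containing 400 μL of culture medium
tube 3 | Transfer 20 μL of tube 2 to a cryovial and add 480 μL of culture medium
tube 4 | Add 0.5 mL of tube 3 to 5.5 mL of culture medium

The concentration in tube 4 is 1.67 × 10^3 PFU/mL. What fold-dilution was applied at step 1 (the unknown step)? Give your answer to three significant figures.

3.99-fold

Step 1: unknown factor x
Step 2: 100 μL + 400 μL = 500 μL total → factor 500/100 = 5
Step 3: 20 μL + 480 μL = 500 μL total → factor 500/20 = 25
Step 4: 0.5 mL + 5.5 mL = 6 mL total → factor 6/0.5 = 12
Product of known-step factors = 1500
Overall factor = 1.00 × 10^7 PFU/mL / (1.67 × 10^3 PFU/mL) = 5988
x = 5988 / 1500 = 3.99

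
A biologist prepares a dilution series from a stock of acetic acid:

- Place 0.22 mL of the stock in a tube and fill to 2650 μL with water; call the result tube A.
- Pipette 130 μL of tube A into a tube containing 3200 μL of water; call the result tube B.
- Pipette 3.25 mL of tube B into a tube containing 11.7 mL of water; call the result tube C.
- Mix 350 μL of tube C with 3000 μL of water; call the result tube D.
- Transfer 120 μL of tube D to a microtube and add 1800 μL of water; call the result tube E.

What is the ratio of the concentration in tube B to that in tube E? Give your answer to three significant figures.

Step 1: 0.22 mL brought to 2650 μL → factor 2.65/0.22 = 12.045
Step 2: 130 μL + 3200 μL = 3330 μL total → factor 3330/130 = 25.615
Step 3: 3.25 mL + 11.7 mL = 14.95 mL total → factor 14.95/3.25 = 4.6
Step 4: 350 μL + 3000 μL = 3350 μL total → factor 3350/350 = 9.5714
Step 5: 120 μL + 1800 μL = 1920 μL total → factor 1920/120 = 16
Dilution factor to tube B = 308.55; to tube E = 2.1736 × 10^5
[tube B]/[tube E] = (factor to tube E)/(factor to tube B) = 2.1736 × 10^5/308.55 = 704

704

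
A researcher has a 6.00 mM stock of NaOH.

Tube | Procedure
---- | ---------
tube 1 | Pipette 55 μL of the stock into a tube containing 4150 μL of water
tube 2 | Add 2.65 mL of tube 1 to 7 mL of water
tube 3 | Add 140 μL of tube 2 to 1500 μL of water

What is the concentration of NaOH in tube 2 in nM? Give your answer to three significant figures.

Step 1: 55 μL + 4150 μL = 4205 μL total → factor 4205/55 = 76.455
Step 2: 2.65 mL + 7 mL = 9.65 mL total → factor 9.65/2.65 = 3.6415
Dilution factor through tube 2 = 76.455 × 3.6415 = 278.41
[tube 2] = 6.00 mM / 278.41 = 0.02155 mM = 2.16 × 10^4 nM

2.16 × 10^4 nM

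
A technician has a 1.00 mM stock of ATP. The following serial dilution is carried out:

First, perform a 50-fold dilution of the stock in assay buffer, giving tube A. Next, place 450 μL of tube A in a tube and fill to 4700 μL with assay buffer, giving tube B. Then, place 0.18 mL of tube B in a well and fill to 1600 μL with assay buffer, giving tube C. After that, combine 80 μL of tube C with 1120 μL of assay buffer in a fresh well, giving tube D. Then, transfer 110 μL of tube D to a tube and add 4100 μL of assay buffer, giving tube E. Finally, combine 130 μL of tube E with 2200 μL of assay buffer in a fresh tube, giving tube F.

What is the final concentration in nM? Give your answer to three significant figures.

0.0209 nM

Step 1: 50-fold → factor 50
Step 2: 450 μL brought to 4700 μL → factor 4700/450 = 10.444
Step 3: 0.18 mL brought to 1600 μL → factor 1.6/0.18 = 8.8889
Step 4: 80 μL + 1120 μL = 1200 μL total → factor 1200/80 = 15
Step 5: 110 μL + 4100 μL = 4210 μL total → factor 4210/110 = 38.273
Step 6: 130 μL + 2200 μL = 2330 μL total → factor 2330/130 = 17.923
Overall dilution factor = 50 × 10.444 × 8.8889 × 15 × 38.273 × 17.923 = 4.7763 × 10^7
Final = 1.00 mM / 4.7763 × 10^7 = 2.094 × 10^-8 mM = 0.0209 nM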